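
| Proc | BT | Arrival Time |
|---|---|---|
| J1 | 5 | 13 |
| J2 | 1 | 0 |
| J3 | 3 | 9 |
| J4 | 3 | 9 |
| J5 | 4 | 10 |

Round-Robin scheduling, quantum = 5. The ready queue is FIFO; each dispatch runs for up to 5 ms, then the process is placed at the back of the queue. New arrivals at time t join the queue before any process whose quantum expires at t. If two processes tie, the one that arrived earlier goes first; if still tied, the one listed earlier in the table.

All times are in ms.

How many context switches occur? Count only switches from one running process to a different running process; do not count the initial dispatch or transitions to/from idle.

3

Timeline: | J2 0-1 | idle 1-9 | J3 9-12 | J4 12-15 | J5 15-19 | J1 19-24 |
Completion: J1=24  J2=1  J3=12  J4=15  J5=19
Turnaround (C−A): J1=11  J2=1  J3=3  J4=6  J5=9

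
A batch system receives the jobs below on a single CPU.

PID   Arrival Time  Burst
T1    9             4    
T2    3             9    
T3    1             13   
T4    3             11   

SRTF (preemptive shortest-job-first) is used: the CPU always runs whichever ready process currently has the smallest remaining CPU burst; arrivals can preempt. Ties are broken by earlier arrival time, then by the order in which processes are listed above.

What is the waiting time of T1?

Timeline: | idle 0-1 | T3 1-3 | T2 3-12 | T1 12-16 | T3 16-27 | T4 27-38 |
Completion: T1=16  T2=12  T3=27  T4=38
Turnaround (C−A): T1=7  T2=9  T3=26  T4=35
Waiting(T1) = turnaround − burst = 7 − 4 = 3

3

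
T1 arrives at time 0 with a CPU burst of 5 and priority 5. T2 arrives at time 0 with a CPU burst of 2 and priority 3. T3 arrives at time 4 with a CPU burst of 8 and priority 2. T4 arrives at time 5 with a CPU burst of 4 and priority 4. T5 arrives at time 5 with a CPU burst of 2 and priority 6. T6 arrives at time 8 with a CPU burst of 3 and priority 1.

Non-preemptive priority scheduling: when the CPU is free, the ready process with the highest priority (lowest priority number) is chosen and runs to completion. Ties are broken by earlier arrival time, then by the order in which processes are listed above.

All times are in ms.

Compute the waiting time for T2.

0

Schedule: | T2 0-2 | T1 2-7 | T3 7-15 | T6 15-18 | T4 18-22 | T5 22-24 |
Completion: T1=7  T2=2  T3=15  T4=22  T5=24  T6=18
Turnaround (C−A): T1=7  T2=2  T3=11  T4=17  T5=19  T6=10
Waiting(T2) = turnaround − burst = 2 − 2 = 0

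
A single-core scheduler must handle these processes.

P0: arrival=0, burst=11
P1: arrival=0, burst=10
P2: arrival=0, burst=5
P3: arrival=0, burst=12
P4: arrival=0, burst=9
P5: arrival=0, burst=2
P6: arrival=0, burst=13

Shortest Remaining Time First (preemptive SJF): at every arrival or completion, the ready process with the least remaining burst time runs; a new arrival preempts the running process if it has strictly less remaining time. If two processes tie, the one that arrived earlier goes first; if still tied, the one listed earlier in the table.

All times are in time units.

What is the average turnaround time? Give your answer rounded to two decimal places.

28.43

Schedule: | P5 0-2 | P2 2-7 | P4 7-16 | P1 16-26 | P0 26-37 | P3 37-49 | P6 49-62 |
Completion: P0=37  P1=26  P2=7  P3=49  P4=16  P5=2  P6=62
Turnaround times: P0=37, P1=26, P2=7, P3=49, P4=16, P5=2, P6=62
Average turnaround = (37+26+7+49+16+2+62) / 7 = 199/7 = 28.43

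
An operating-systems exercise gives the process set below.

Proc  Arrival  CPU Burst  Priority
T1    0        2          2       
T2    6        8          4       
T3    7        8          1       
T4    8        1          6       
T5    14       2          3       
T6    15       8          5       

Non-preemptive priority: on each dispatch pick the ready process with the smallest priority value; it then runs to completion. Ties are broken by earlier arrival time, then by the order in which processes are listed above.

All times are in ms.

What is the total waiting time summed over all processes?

48

Timeline: | T1 0-2 | idle 2-6 | T2 6-14 | T3 14-22 | T5 22-24 | T6 24-32 | T4 32-33 |
Completion: T1=2  T2=14  T3=22  T4=33  T5=24  T6=32
Turnaround (C−A): T1=2  T2=8  T3=15  T4=25  T5=10  T6=17
Waiting = turnaround − burst: T1=0, T2=0, T3=7, T4=24, T5=8, T6=9
Total waiting = 0 + 0 + 7 + 24 + 8 + 9 = 48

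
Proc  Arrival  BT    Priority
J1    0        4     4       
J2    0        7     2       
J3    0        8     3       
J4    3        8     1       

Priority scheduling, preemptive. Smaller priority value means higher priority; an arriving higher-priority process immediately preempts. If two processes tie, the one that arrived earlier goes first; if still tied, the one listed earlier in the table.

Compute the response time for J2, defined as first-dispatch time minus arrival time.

0

Gantt: | J2 0-3 | J4 3-11 | J2 11-15 | J3 15-23 | J1 23-27 |
Completion: J1=27  J2=15  J3=23  J4=11
Turnaround (C−A): J1=27  J2=15  J3=23  J4=8
Response(J2) = first start − arrival = 0 − 0 = 0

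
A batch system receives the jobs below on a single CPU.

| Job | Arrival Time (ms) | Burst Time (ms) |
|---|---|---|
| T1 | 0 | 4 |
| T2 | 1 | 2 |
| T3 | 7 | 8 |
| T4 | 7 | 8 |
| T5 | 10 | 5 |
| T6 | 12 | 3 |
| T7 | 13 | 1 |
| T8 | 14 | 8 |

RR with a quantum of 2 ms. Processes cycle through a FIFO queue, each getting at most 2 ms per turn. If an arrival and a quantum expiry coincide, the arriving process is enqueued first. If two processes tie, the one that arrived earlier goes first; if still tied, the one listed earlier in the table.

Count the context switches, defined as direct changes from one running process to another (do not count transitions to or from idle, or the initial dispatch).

18

Timeline: | T1 0-2 | T2 2-4 | T1 4-6 | idle 6-7 | T3 7-9 | T4 9-11 | T3 11-13 | T5 13-15 | T4 15-17 | T6 17-19 | T7 19-20 | T3 20-22 | T8 22-24 | T5 24-26 | T4 26-28 | T6 28-29 | T3 29-31 | T8 31-33 | T5 33-34 | T4 34-36 | T8 36-40 |
Completion: T1=6  T2=4  T3=31  T4=36  T5=34  T6=29  T7=20  T8=40
Turnaround (C−A): T1=6  T2=3  T3=24  T4=29  T5=24  T6=17  T7=7  T8=26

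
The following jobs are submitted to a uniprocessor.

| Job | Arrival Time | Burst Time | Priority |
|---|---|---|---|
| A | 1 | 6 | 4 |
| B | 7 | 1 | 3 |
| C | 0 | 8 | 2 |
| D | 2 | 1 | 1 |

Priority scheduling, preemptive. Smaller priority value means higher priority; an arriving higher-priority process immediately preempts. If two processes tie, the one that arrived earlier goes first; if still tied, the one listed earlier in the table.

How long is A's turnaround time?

Schedule: | C 0-2 | D 2-3 | C 3-9 | B 9-10 | A 10-16 |
Completion: A=16  B=10  C=9  D=3
Turnaround(A) = completion − arrival = 16 − 1 = 15

15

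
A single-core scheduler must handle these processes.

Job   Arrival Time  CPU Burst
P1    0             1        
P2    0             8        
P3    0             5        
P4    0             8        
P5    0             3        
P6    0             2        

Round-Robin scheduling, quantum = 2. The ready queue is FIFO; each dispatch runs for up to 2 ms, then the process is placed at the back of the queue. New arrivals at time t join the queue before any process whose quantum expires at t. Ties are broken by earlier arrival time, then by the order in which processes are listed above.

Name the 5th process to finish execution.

Gantt: | P1 0-1 | P2 1-3 | P3 3-5 | P4 5-7 | P5 7-9 | P6 9-11 | P2 11-13 | P3 13-15 | P4 15-17 | P5 17-18 | P2 18-20 | P3 20-21 | P4 21-23 | P2 23-25 | P4 25-27 |
Completion: P1=1  P2=25  P3=21  P4=27  P5=18  P6=11
Turnaround (C−A): P1=1  P2=25  P3=21  P4=27  P5=18  P6=11
Finish order: P1 → P6 → P5 → P3 → P2 → P4

P2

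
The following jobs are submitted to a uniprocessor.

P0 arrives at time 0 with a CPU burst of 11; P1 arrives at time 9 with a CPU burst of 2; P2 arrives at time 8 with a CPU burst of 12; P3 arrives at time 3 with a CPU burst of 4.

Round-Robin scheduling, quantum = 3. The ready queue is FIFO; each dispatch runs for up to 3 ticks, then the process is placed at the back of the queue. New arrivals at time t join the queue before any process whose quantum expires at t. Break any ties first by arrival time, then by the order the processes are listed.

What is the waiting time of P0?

12

Gantt: | P0 0-3 | P3 3-6 | P0 6-9 | P3 9-10 | P2 10-13 | P1 13-15 | P0 15-18 | P2 18-21 | P0 21-23 | P2 23-29 |
Completion: P0=23  P1=15  P2=29  P3=10
Turnaround (C−A): P0=23  P1=6  P2=21  P3=7
Waiting(P0) = turnaround − burst = 23 − 11 = 12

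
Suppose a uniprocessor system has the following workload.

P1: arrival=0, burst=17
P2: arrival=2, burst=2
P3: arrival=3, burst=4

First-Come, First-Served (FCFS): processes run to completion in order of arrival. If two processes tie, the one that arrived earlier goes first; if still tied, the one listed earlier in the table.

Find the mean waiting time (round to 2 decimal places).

10.33

Timeline: | P1 0-17 | P2 17-19 | P3 19-23 |
Completion: P1=17  P2=19  P3=23
Waiting times: P1=0, P2=15, P3=16
Average waiting = (0+15+16) / 3 = 31/3 = 10.33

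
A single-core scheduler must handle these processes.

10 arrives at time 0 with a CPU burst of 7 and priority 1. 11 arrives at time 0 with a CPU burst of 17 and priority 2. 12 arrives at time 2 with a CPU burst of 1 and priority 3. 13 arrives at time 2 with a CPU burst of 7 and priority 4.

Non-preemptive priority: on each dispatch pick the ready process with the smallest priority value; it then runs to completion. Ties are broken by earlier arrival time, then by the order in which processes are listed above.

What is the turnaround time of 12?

23

Timeline: | 10 0-7 | 11 7-24 | 12 24-25 | 13 25-32 |
Completion: 10=7  11=24  12=25  13=32
Turnaround(12) = completion − arrival = 25 − 2 = 23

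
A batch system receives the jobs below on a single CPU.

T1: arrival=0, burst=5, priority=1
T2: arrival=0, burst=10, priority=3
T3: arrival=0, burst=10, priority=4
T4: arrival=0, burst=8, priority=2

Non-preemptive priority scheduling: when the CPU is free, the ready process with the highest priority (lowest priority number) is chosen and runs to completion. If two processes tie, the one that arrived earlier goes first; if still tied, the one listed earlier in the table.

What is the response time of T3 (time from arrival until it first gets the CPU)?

23

Timeline: | T1 0-5 | T4 5-13 | T2 13-23 | T3 23-33 |
Completion: T1=5  T2=23  T3=33  T4=13
Turnaround (C−A): T1=5  T2=23  T3=33  T4=13
Response(T3) = first start − arrival = 23 − 0 = 23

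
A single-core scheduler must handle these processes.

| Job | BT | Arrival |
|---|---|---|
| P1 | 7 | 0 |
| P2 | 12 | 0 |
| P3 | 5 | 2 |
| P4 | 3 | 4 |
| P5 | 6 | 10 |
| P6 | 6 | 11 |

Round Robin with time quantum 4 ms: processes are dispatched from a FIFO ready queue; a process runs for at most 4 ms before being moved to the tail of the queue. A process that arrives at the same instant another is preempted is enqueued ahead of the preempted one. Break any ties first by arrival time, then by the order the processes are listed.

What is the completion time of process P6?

39

Schedule: | P1 0-4 | P2 4-8 | P3 8-12 | P4 12-15 | P1 15-18 | P2 18-22 | P5 22-26 | P6 26-30 | P3 30-31 | P2 31-35 | P5 35-37 | P6 37-39 |
Completion: P1=18  P2=35  P3=31  P4=15  P5=37  P6=39
Turnaround (C−A): P1=18  P2=35  P3=29  P4=11  P5=27  P6=28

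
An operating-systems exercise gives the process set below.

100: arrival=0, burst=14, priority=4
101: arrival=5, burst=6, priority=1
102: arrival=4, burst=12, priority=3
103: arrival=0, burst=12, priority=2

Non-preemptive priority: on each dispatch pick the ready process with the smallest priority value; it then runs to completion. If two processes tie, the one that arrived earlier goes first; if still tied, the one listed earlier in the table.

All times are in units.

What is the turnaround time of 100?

44

Schedule: | 103 0-12 | 101 12-18 | 102 18-30 | 100 30-44 |
Completion: 100=44  101=18  102=30  103=12
Turnaround (C−A): 100=44  101=13  102=26  103=12
Turnaround(100) = completion − arrival = 44 − 0 = 44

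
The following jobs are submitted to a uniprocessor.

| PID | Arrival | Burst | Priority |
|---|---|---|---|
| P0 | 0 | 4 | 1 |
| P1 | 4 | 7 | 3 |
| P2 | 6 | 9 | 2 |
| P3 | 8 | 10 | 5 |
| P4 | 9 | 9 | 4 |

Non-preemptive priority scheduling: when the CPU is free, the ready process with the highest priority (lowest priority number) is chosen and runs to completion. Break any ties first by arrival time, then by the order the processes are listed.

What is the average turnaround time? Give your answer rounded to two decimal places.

Gantt: | P0 0-4 | P1 4-11 | P2 11-20 | P4 20-29 | P3 29-39 |
Completion: P0=4  P1=11  P2=20  P3=39  P4=29
Turnaround times: P0=4, P1=7, P2=14, P3=31, P4=20
Average turnaround = (4+7+14+31+20) / 5 = 76/5 = 15.20

15.20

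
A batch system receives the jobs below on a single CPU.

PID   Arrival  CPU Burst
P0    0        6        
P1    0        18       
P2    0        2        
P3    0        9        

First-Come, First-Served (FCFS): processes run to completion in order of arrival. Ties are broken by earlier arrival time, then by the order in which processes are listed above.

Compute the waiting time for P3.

Gantt: | P0 0-6 | P1 6-24 | P2 24-26 | P3 26-35 |
Completion: P0=6  P1=24  P2=26  P3=35
Turnaround (C−A): P0=6  P1=24  P2=26  P3=35
Waiting(P3) = turnaround − burst = 35 − 9 = 26

26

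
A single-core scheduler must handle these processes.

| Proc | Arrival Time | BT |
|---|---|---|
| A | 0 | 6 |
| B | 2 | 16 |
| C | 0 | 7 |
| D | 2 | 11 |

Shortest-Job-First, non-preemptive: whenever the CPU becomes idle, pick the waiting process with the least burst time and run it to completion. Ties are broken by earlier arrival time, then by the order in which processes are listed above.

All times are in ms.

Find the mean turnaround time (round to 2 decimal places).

19.75

Gantt: | A 0-6 | C 6-13 | D 13-24 | B 24-40 |
Completion: A=6  B=40  C=13  D=24
Turnaround times: A=6, B=38, C=13, D=22
Average turnaround = (6+38+13+22) / 4 = 79/4 = 19.75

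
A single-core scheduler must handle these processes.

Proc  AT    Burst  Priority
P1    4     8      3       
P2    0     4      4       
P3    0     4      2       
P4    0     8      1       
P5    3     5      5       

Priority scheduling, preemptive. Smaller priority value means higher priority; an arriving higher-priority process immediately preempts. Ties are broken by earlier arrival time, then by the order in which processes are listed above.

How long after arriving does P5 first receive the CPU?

Gantt: | P4 0-8 | P3 8-12 | P1 12-20 | P2 20-24 | P5 24-29 |
Completion: P1=20  P2=24  P3=12  P4=8  P5=29
Turnaround (C−A): P1=16  P2=24  P3=12  P4=8  P5=26
Response(P5) = first start − arrival = 24 − 3 = 21

21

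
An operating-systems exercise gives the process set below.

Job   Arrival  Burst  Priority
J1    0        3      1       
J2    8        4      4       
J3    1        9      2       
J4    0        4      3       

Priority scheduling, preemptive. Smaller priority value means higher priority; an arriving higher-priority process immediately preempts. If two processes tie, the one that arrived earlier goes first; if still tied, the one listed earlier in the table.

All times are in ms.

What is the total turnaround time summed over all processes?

42

Gantt: | J1 0-3 | J3 3-12 | J4 12-16 | J2 16-20 |
Completion: J1=3  J2=20  J3=12  J4=16
Turnaround (C−A): J1=3  J2=12  J3=11  J4=16
Turnaround = completion − arrival: J1=3, J2=12, J3=11, J4=16
Total turnaround = 3 + 12 + 11 + 16 = 42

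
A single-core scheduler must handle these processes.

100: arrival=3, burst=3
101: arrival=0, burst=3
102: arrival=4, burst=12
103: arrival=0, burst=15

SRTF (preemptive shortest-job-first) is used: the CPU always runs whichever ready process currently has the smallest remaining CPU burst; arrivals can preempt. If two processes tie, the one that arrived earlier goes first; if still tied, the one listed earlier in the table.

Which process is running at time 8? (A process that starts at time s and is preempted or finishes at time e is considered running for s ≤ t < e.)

Gantt: | 101 0-3 | 100 3-6 | 102 6-18 | 103 18-33 |
Completion: 100=6  101=3  102=18  103=33

102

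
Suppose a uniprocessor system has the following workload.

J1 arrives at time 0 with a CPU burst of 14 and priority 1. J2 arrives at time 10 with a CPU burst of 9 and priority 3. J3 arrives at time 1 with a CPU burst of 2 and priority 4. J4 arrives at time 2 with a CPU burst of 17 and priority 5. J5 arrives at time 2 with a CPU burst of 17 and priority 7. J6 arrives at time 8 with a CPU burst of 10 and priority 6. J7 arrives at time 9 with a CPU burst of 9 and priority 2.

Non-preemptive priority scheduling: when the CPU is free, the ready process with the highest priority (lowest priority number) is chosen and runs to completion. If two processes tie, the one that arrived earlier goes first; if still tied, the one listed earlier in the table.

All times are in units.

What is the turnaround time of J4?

Schedule: | J1 0-14 | J7 14-23 | J2 23-32 | J3 32-34 | J4 34-51 | J6 51-61 | J5 61-78 |
Completion: J1=14  J2=32  J3=34  J4=51  J5=78  J6=61  J7=23
Turnaround(J4) = completion − arrival = 51 − 2 = 49

49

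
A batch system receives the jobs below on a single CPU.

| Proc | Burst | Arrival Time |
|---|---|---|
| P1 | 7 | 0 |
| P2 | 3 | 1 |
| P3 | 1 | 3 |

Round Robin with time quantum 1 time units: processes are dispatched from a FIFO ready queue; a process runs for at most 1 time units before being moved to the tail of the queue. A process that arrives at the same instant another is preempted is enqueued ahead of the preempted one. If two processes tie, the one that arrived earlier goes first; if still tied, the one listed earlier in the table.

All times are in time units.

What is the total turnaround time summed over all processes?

Gantt: | P1 0-1 | P2 1-2 | P1 2-3 | P2 3-4 | P3 4-5 | P1 5-6 | P2 6-7 | P1 7-11 |
Completion: P1=11  P2=7  P3=5
Turnaround (C−A): P1=11  P2=6  P3=2
Turnaround = completion − arrival: P1=11, P2=6, P3=2
Total turnaround = 11 + 6 + 2 = 19

19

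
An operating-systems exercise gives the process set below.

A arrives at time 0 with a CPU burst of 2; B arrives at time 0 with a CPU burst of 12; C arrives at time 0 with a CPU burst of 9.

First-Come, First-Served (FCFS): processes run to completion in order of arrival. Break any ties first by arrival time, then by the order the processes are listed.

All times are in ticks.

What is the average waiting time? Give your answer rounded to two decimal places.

Timeline: | A 0-2 | B 2-14 | C 14-23 |
Completion: A=2  B=14  C=23
Turnaround (C−A): A=2  B=14  C=23
Waiting times: A=0, B=2, C=14
Average waiting = (0+2+14) / 3 = 16/3 = 5.33

5.33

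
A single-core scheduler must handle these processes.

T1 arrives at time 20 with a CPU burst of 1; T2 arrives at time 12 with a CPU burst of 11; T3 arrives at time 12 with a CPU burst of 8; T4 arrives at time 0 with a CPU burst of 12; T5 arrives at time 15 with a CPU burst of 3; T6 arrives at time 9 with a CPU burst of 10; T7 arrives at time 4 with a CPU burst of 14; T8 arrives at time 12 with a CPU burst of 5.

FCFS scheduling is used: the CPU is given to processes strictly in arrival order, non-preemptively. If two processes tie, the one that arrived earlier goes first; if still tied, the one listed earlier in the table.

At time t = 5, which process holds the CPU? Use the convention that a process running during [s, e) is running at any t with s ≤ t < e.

T4

Schedule: | T4 0-12 | T7 12-26 | T6 26-36 | T2 36-47 | T3 47-55 | T8 55-60 | T5 60-63 | T1 63-64 |
Completion: T1=64  T2=47  T3=55  T4=12  T5=63  T6=36  T7=26  T8=60
Turnaround (C−A): T1=44  T2=35  T3=43  T4=12  T5=48  T6=27  T7=22  T8=48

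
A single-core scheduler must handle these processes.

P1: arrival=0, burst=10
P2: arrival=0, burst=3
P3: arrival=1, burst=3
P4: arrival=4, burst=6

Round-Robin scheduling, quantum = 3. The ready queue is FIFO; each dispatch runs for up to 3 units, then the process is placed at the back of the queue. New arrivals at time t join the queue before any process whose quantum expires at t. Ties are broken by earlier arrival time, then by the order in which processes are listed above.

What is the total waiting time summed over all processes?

Schedule: | P1 0-3 | P2 3-6 | P3 6-9 | P1 9-12 | P4 12-15 | P1 15-18 | P4 18-21 | P1 21-22 |
Completion: P1=22  P2=6  P3=9  P4=21
Turnaround (C−A): P1=22  P2=6  P3=8  P4=17
Waiting = turnaround − burst: P1=12, P2=3, P3=5, P4=11
Total waiting = 12 + 3 + 5 + 11 = 31

31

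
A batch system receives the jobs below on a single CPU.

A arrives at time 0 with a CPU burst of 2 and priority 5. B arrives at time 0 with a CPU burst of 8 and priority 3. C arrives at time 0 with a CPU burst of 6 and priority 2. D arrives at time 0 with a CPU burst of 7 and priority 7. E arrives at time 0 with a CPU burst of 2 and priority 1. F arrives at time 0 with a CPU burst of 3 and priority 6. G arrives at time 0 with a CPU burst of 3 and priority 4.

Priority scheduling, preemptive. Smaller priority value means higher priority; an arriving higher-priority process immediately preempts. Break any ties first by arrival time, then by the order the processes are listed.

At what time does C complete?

Timeline: | E 0-2 | C 2-8 | B 8-16 | G 16-19 | A 19-21 | F 21-24 | D 24-31 |
Completion: A=21  B=16  C=8  D=31  E=2  F=24  G=19
Turnaround (C−A): A=21  B=16  C=8  D=31  E=2  F=24  G=19

8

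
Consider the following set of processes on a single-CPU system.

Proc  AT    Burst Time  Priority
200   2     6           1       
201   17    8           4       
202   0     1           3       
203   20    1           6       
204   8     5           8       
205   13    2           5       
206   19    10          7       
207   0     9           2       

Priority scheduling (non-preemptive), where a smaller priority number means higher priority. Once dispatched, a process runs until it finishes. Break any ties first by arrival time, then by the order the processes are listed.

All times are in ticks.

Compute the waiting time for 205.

3

Timeline: | 207 0-9 | 200 9-15 | 202 15-16 | 205 16-18 | 201 18-26 | 203 26-27 | 206 27-37 | 204 37-42 |
Completion: 200=15  201=26  202=16  203=27  204=42  205=18  206=37  207=9
Turnaround (C−A): 200=13  201=9  202=16  203=7  204=34  205=5  206=18  207=9
Waiting(205) = turnaround − burst = 5 − 2 = 3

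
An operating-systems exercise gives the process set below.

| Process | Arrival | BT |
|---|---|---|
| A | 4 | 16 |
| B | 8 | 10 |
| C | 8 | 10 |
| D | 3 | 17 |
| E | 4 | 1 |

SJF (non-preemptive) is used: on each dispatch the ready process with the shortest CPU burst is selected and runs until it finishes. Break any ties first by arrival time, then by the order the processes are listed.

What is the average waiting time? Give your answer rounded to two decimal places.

Gantt: | idle 0-3 | D 3-20 | E 20-21 | B 21-31 | C 31-41 | A 41-57 |
Completion: A=57  B=31  C=41  D=20  E=21
Turnaround (C−A): A=53  B=23  C=33  D=17  E=17
Waiting times: A=37, B=13, C=23, D=0, E=16
Average waiting = (37+13+23+0+16) / 5 = 89/5 = 17.80

17.80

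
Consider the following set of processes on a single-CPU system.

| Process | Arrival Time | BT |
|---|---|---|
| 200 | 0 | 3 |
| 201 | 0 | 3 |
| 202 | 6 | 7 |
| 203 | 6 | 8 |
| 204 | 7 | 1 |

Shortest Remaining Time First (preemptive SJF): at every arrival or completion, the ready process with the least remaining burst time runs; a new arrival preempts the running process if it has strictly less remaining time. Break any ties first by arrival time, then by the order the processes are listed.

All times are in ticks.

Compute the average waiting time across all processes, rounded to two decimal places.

Gantt: | 200 0-3 | 201 3-6 | 202 6-7 | 204 7-8 | 202 8-14 | 203 14-22 |
Completion: 200=3  201=6  202=14  203=22  204=8
Turnaround (C−A): 200=3  201=6  202=8  203=16  204=1
Waiting times: 200=0, 201=3, 202=1, 203=8, 204=0
Average waiting = (0+3+1+8+0) / 5 = 12/5 = 2.40

2.40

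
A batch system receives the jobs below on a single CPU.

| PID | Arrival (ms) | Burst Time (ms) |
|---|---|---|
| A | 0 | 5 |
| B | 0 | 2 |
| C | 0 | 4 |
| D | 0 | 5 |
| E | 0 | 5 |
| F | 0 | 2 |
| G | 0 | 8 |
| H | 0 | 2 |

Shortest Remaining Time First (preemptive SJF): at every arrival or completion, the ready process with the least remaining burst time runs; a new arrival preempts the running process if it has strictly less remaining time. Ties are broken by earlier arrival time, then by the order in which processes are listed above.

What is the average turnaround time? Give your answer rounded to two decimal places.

14.38

Gantt: | B 0-2 | F 2-4 | H 4-6 | C 6-10 | A 10-15 | D 15-20 | E 20-25 | G 25-33 |
Completion: A=15  B=2  C=10  D=20  E=25  F=4  G=33  H=6
Turnaround (C−A): A=15  B=2  C=10  D=20  E=25  F=4  G=33  H=6
Turnaround times: A=15, B=2, C=10, D=20, E=25, F=4, G=33, H=6
Average turnaround = (15+2+10+20+25+4+33+6) / 8 = 115/8 = 14.38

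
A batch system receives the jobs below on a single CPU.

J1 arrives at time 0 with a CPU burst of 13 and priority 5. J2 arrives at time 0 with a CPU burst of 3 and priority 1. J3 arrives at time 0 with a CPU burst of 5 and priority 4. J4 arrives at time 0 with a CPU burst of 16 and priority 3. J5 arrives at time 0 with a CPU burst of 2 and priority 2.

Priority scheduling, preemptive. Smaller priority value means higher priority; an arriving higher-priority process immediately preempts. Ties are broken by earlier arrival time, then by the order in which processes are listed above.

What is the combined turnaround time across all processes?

Timeline: | J2 0-3 | J5 3-5 | J4 5-21 | J3 21-26 | J1 26-39 |
Completion: J1=39  J2=3  J3=26  J4=21  J5=5
Turnaround (C−A): J1=39  J2=3  J3=26  J4=21  J5=5
Turnaround = completion − arrival: J1=39, J2=3, J3=26, J4=21, J5=5
Total turnaround = 39 + 3 + 26 + 21 + 5 = 94

94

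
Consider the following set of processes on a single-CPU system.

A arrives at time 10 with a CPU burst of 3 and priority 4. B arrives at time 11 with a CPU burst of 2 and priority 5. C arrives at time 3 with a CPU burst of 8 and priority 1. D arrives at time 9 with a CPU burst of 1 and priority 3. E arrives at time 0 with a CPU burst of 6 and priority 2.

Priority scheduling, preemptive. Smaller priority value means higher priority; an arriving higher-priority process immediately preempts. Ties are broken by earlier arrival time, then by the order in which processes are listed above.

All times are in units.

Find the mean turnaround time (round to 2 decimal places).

9.00

Gantt: | E 0-3 | C 3-11 | E 11-14 | D 14-15 | A 15-18 | B 18-20 |
Completion: A=18  B=20  C=11  D=15  E=14
Turnaround (C−A): A=8  B=9  C=8  D=6  E=14
Turnaround times: A=8, B=9, C=8, D=6, E=14
Average turnaround = (8+9+8+6+14) / 5 = 45/5 = 9.00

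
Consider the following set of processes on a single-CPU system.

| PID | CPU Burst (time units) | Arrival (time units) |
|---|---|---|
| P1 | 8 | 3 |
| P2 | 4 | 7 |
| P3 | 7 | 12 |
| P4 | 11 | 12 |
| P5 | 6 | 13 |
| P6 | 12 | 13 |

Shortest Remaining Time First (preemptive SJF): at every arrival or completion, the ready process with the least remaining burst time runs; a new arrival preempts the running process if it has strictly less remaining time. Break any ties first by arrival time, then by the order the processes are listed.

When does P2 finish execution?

Schedule: | idle 0-3 | P1 3-11 | P2 11-15 | P5 15-21 | P3 21-28 | P4 28-39 | P6 39-51 |
Completion: P1=11  P2=15  P3=28  P4=39  P5=21  P6=51
Turnaround (C−A): P1=8  P2=8  P3=16  P4=27  P5=8  P6=38

15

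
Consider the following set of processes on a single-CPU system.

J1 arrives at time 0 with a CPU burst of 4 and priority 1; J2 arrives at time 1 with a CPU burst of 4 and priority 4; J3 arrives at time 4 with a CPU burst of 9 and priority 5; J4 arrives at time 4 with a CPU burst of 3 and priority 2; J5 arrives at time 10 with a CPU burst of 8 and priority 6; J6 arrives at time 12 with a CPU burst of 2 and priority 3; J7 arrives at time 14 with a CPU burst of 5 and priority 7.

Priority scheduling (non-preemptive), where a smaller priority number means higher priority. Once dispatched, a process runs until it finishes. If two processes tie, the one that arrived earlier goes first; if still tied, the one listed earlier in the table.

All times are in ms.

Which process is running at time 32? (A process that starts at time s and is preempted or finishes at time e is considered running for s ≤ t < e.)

Timeline: | J1 0-4 | J4 4-7 | J2 7-11 | J3 11-20 | J6 20-22 | J5 22-30 | J7 30-35 |
Completion: J1=4  J2=11  J3=20  J4=7  J5=30  J6=22  J7=35
Turnaround (C−A): J1=4  J2=10  J3=16  J4=3  J5=20  J6=10  J7=21

J7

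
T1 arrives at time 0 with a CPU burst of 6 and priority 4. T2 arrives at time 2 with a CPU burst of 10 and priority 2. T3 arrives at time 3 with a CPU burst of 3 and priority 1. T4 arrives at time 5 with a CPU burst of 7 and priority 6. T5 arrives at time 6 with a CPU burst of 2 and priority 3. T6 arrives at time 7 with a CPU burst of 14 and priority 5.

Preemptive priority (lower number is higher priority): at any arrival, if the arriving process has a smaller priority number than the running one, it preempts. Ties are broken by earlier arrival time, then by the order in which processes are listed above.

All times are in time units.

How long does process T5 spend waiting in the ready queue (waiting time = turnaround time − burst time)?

9

Schedule: | T1 0-2 | T2 2-3 | T3 3-6 | T2 6-15 | T5 15-17 | T1 17-21 | T6 21-35 | T4 35-42 |
Completion: T1=21  T2=15  T3=6  T4=42  T5=17  T6=35
Turnaround (C−A): T1=21  T2=13  T3=3  T4=37  T5=11  T6=28
Waiting(T5) = turnaround − burst = 11 − 2 = 9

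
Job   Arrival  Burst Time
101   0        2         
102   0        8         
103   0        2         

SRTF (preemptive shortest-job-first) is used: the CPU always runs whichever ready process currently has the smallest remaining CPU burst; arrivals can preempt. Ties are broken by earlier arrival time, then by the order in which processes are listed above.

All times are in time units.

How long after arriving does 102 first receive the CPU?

Schedule: | 101 0-2 | 103 2-4 | 102 4-12 |
Completion: 101=2  102=12  103=4
Response(102) = first start − arrival = 4 − 0 = 4

4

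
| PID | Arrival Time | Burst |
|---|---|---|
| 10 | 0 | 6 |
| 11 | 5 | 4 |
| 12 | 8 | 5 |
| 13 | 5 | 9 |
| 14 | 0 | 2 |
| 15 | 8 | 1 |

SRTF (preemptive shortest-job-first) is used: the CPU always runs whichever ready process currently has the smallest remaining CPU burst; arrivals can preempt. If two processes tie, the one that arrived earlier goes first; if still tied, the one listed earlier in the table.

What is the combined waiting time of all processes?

24

Gantt: | 14 0-2 | 10 2-8 | 15 8-9 | 11 9-13 | 12 13-18 | 13 18-27 |
Completion: 10=8  11=13  12=18  13=27  14=2  15=9
Turnaround (C−A): 10=8  11=8  12=10  13=22  14=2  15=1
Waiting = turnaround − burst: 10=2, 11=4, 12=5, 13=13, 14=0, 15=0
Total waiting = 2 + 4 + 5 + 13 + 0 + 0 = 24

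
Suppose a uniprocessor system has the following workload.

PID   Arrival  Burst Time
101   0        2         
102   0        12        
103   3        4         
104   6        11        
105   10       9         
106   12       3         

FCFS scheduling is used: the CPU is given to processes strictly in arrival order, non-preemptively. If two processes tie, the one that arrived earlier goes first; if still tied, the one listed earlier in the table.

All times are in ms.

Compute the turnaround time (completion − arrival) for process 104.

Timeline: | 101 0-2 | 102 2-14 | 103 14-18 | 104 18-29 | 105 29-38 | 106 38-41 |
Completion: 101=2  102=14  103=18  104=29  105=38  106=41
Turnaround (C−A): 101=2  102=14  103=15  104=23  105=28  106=29
Turnaround(104) = completion − arrival = 29 − 6 = 23

23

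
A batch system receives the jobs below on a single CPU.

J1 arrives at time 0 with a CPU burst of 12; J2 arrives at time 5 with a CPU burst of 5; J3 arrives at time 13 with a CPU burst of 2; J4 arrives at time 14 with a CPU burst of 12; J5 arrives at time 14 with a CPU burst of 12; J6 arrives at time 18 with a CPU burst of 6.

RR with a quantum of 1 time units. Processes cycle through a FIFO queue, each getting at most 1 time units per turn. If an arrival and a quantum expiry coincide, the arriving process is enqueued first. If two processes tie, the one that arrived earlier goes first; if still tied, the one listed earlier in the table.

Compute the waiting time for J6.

Gantt: | J1 0-5 | J2 5-6 | J1 6-7 | J2 7-8 | J1 8-9 | J2 9-10 | J1 10-11 | J2 11-12 | J1 12-13 | J2 13-14 | J3 14-15 | J1 15-16 | J4 16-17 | J5 17-18 | J3 18-19 | J1 19-20 | J4 20-21 | J6 21-22 | J5 22-23 | J1 23-24 | J4 24-25 | J6 25-26 | J5 26-27 | J4 27-28 | J6 28-29 | J5 29-30 | J4 30-31 | J6 31-32 | J5 32-33 | J4 33-34 | J6 34-35 | J5 35-36 | J4 36-37 | J6 37-38 | J5 38-39 | J4 39-40 | J5 40-41 | J4 41-42 | J5 42-43 | J4 43-44 | J5 44-45 | J4 45-46 | J5 46-47 | J4 47-48 | J5 48-49 |
Completion: J1=24  J2=14  J3=19  J4=48  J5=49  J6=38
Turnaround (C−A): J1=24  J2=9  J3=6  J4=34  J5=35  J6=20
Waiting(J6) = turnaround − burst = 20 − 6 = 14

14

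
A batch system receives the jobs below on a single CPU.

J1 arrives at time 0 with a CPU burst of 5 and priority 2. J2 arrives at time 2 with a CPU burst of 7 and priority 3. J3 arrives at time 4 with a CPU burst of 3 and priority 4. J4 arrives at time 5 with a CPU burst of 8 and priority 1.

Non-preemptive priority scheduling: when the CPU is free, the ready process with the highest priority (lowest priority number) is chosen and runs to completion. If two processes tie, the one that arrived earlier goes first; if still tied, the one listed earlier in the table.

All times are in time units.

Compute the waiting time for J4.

0

Timeline: | J1 0-5 | J4 5-13 | J2 13-20 | J3 20-23 |
Completion: J1=5  J2=20  J3=23  J4=13
Turnaround (C−A): J1=5  J2=18  J3=19  J4=8
Waiting(J4) = turnaround − burst = 8 − 8 = 0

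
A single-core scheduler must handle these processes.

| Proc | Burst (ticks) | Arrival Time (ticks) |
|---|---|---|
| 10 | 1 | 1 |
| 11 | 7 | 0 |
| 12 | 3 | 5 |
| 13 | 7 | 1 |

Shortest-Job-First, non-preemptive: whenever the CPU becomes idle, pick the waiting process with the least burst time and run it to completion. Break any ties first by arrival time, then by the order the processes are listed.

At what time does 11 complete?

Schedule: | 11 0-7 | 10 7-8 | 12 8-11 | 13 11-18 |
Completion: 10=8  11=7  12=11  13=18
Turnaround (C−A): 10=7  11=7  12=6  13=17

7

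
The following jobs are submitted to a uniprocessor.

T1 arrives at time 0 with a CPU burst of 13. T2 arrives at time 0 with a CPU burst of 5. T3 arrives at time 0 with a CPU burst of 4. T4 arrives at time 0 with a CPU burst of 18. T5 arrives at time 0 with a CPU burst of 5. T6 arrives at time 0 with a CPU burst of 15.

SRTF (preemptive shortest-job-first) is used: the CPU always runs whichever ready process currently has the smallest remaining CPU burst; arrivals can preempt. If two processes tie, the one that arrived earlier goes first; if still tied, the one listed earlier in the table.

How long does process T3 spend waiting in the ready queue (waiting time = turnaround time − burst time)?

0

Schedule: | T3 0-4 | T2 4-9 | T5 9-14 | T1 14-27 | T6 27-42 | T4 42-60 |
Completion: T1=27  T2=9  T3=4  T4=60  T5=14  T6=42
Turnaround (C−A): T1=27  T2=9  T3=4  T4=60  T5=14  T6=42
Waiting(T3) = turnaround − burst = 4 − 4 = 0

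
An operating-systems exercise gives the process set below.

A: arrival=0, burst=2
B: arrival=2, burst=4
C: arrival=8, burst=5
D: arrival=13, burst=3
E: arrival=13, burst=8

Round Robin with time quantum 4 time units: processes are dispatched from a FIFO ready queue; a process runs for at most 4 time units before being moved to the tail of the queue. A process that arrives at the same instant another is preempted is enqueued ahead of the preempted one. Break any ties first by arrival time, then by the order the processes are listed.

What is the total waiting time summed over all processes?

3

Gantt: | A 0-2 | B 2-6 | idle 6-8 | C 8-13 | D 13-16 | E 16-24 |
Completion: A=2  B=6  C=13  D=16  E=24
Waiting = turnaround − burst: A=0, B=0, C=0, D=0, E=3
Total waiting = 0 + 0 + 0 + 0 + 3 = 3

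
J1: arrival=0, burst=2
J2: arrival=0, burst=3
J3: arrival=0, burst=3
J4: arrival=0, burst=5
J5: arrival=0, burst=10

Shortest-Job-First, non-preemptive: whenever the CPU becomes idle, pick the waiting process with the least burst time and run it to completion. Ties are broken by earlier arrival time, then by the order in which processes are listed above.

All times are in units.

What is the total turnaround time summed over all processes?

Timeline: | J1 0-2 | J2 2-5 | J3 5-8 | J4 8-13 | J5 13-23 |
Completion: J1=2  J2=5  J3=8  J4=13  J5=23
Turnaround (C−A): J1=2  J2=5  J3=8  J4=13  J5=23
Turnaround = completion − arrival: J1=2, J2=5, J3=8, J4=13, J5=23
Total turnaround = 2 + 5 + 8 + 13 + 23 = 51

51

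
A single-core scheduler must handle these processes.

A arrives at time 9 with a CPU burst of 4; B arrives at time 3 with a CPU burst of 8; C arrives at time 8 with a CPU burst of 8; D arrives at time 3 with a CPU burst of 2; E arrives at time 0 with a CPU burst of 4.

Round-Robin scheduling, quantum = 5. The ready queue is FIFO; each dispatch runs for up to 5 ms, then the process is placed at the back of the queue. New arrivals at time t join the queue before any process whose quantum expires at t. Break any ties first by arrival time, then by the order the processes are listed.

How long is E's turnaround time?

Schedule: | E 0-4 | B 4-9 | D 9-11 | C 11-16 | A 16-20 | B 20-23 | C 23-26 |
Completion: A=20  B=23  C=26  D=11  E=4
Turnaround(E) = completion − arrival = 4 − 0 = 4

4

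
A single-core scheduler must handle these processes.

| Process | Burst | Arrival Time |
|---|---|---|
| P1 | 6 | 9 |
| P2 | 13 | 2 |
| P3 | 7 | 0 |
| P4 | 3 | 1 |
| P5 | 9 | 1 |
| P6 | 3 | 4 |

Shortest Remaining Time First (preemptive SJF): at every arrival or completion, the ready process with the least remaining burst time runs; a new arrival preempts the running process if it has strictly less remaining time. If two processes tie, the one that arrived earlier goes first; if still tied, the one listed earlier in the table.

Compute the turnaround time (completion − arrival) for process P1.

Timeline: | P3 0-1 | P4 1-4 | P6 4-7 | P3 7-13 | P1 13-19 | P5 19-28 | P2 28-41 |
Completion: P1=19  P2=41  P3=13  P4=4  P5=28  P6=7
Turnaround(P1) = completion − arrival = 19 − 9 = 10

10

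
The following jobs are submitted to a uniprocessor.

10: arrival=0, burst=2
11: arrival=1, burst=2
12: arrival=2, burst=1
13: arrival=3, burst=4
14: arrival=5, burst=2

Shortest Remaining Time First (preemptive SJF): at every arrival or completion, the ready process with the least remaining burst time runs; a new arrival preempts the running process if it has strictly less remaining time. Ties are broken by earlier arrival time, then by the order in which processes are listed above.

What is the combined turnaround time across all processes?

17

Gantt: | 10 0-2 | 12 2-3 | 11 3-5 | 14 5-7 | 13 7-11 |
Completion: 10=2  11=5  12=3  13=11  14=7
Turnaround (C−A): 10=2  11=4  12=1  13=8  14=2
Turnaround = completion − arrival: 10=2, 11=4, 12=1, 13=8, 14=2
Total turnaround = 2 + 4 + 1 + 8 + 2 = 17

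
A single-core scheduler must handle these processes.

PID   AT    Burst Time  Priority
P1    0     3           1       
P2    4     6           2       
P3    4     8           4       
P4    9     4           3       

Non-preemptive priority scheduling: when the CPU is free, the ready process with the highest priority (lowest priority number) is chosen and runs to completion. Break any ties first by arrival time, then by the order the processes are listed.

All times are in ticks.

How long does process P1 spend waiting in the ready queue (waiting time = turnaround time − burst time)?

Gantt: | P1 0-3 | idle 3-4 | P2 4-10 | P4 10-14 | P3 14-22 |
Completion: P1=3  P2=10  P3=22  P4=14
Turnaround (C−A): P1=3  P2=6  P3=18  P4=5
Waiting(P1) = turnaround − burst = 3 − 3 = 0

0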